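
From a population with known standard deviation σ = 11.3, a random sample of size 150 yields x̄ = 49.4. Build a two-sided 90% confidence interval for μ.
(47.88, 50.92)

z-interval (σ known):
z* = 1.645 for 90% confidence

Margin of error = z* · σ/√n = 1.645 · 11.3/√150 = 1.52

CI: (49.4 - 1.52, 49.4 + 1.52) = (47.88, 50.92)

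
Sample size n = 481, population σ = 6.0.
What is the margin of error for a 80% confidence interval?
Margin of error = 0.35

Margin of error = z* · σ/√n
= 1.282 · 6.0/√481
= 1.282 · 6.0/21.9317
= 0.35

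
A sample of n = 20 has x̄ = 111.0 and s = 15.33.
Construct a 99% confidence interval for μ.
(101.19, 120.81)

t-interval (σ unknown):
df = n - 1 = 19
t* = 2.861 for 99% confidence

Margin of error = t* · s/√n = 2.861 · 15.33/√20 = 9.81

CI: (101.19, 120.81)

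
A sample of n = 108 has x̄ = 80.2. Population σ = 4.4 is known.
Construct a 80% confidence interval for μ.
(79.66, 80.74)

z-interval (σ known):
z* = 1.282 for 80% confidence

Margin of error = z* · σ/√n = 1.282 · 4.4/√108 = 0.54

CI: (80.2 - 0.54, 80.2 + 0.54) = (79.66, 80.74)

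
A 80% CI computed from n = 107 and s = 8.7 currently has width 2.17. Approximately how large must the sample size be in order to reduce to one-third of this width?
n ≈ 963

CI width ∝ 1/√n
To reduce width by factor 3, need √n to grow by 3 → need 3² = 9 times as many samples.

Current: n = 107, width = 2.17
New: n = 963, width ≈ 0.72

Width reduced by factor of 2.17/0.72 = 3.01.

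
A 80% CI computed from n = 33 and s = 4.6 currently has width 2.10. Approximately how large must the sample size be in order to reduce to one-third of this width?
n ≈ 297

CI width ∝ 1/√n
To reduce width by factor 3, need √n to grow by 3 → need 3² = 9 times as many samples.

Current: n = 33, width = 2.10
New: n = 297, width ≈ 0.69

Width reduced by factor of 2.10/0.69 = 3.04.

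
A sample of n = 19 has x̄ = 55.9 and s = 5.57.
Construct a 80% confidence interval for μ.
(54.20, 57.60)

t-interval (σ unknown):
df = n - 1 = 18
t* = 1.330 for 80% confidence

Margin of error = t* · s/√n = 1.330 · 5.57/√19 = 1.70

CI: (54.20, 57.60)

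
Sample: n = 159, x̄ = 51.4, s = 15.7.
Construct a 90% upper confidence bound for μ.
μ ≤ 53.00

Upper bound (one-sided):
t* = 1.287 (one-sided for 90%)
Upper bound = x̄ + t* · s/√n = 51.4 + 1.287 · 15.7/√159 = 53.00

We are 90% confident that μ ≤ 53.00.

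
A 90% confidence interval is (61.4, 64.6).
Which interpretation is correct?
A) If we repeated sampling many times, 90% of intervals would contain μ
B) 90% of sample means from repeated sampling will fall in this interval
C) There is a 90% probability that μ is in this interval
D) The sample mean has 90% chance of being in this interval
A

A) Correct — this is the frequentist long-run coverage interpretation.
B) Wrong — coverage applies to intervals containing μ, not to future x̄ values.
C) Wrong — μ is fixed; the randomness lives in the interval, not in μ.
D) Wrong — x̄ is observed and sits in the interval by construction.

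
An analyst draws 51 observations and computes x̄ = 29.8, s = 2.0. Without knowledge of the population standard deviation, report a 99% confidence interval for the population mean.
(29.05, 30.55)

t-interval (σ unknown):
df = n - 1 = 50
t* = 2.678 for 99% confidence

Margin of error = t* · s/√n = 2.678 · 2.0/√51 = 0.75

CI: (29.05, 30.55)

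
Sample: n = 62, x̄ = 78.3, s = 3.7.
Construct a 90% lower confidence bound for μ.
μ ≥ 77.69

Lower bound (one-sided):
t* = 1.296 (one-sided for 90%)
Lower bound = x̄ - t* · s/√n = 78.3 - 1.296 · 3.7/√62 = 77.69

We are 90% confident that μ ≥ 77.69.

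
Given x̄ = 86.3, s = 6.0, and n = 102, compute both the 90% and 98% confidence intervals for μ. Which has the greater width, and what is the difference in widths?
98% CI is wider by 0.84

df = 101
90% CI: t* = 1.660, (85.31, 87.29), width = 2 · t* · s/√n = 1.97
98% CI: t* = 2.364, (84.90, 87.70), width = 2 · t* · s/√n = 2.81

The 98% CI is wider by 2.81 - 1.97 = 0.84.
Higher confidence requires a wider interval.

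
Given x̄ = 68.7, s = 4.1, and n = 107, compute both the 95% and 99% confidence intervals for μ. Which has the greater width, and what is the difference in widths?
99% CI is wider by 0.51

df = 106
95% CI: t* = 1.983, (67.91, 69.49), width = 2 · t* · s/√n = 1.57
99% CI: t* = 2.623, (67.66, 69.74), width = 2 · t* · s/√n = 2.08

The 99% CI is wider by 2.08 - 1.57 = 0.51.
Higher confidence requires a wider interval.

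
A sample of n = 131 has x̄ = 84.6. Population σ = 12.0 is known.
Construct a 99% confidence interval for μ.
(81.90, 87.30)

z-interval (σ known):
z* = 2.576 for 99% confidence

Margin of error = z* · σ/√n = 2.576 · 12.0/√131 = 2.70

CI: (84.6 - 2.70, 84.6 + 2.70) = (81.90, 87.30)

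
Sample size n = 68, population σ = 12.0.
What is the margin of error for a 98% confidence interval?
Margin of error = 3.38

Margin of error = z* · σ/√n
= 2.326 · 12.0/√68
= 2.326 · 12.0/8.2462
= 3.38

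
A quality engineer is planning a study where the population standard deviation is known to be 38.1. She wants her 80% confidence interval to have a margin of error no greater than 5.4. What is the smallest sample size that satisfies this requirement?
n ≥ 82

For margin E ≤ 5.4:
n ≥ (z* · σ / E)²
n ≥ (1.282 · 38.1 / 5.4)²
n ≥ 81.82

Minimum n = 82 (rounding up)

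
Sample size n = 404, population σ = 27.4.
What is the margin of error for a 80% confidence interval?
Margin of error = 1.75

Margin of error = z* · σ/√n
= 1.282 · 27.4/√404
= 1.282 · 27.4/20.0998
= 1.75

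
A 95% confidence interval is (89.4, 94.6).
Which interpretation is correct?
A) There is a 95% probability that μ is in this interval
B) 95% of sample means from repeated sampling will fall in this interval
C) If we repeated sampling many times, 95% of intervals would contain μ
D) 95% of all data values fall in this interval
C

A) Wrong — μ is fixed; the randomness lives in the interval, not in μ.
B) Wrong — coverage applies to intervals containing μ, not to future x̄ values.
C) Correct — this is the frequentist long-run coverage interpretation.
D) Wrong — a CI is about the parameter μ, not individual data values.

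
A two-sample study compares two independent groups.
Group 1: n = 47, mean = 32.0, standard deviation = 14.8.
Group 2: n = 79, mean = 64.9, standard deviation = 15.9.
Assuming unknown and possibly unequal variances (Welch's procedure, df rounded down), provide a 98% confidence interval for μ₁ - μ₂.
(-39.53, -26.27)

Difference: x̄₁ - x̄₂ = -32.90
SE = √(s₁²/n₁ + s₂²/n₂) = √(14.8²/47 + 15.9²/79) = 2.8037
df = 102.39 → 102 (Welch–Satterthwaite, rounded down)
t* = 2.363

CI: -32.90 ± 2.363 · 2.8037 = -32.90 ± 6.63 = (-39.53, -26.27)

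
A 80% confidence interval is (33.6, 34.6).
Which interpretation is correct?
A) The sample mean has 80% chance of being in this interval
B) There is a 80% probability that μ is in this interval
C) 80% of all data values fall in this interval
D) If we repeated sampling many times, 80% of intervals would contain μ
D

A) Wrong — x̄ is observed and sits in the interval by construction.
B) Wrong — μ is fixed; the randomness lives in the interval, not in μ.
C) Wrong — a CI is about the parameter μ, not individual data values.
D) Correct — this is the frequentist long-run coverage interpretation.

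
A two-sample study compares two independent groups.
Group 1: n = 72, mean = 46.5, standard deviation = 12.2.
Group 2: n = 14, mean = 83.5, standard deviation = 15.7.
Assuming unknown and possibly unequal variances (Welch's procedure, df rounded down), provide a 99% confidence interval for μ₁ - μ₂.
(-49.96, -24.04)

Difference: x̄₁ - x̄₂ = -37.00
SE = √(s₁²/n₁ + s₂²/n₂) = √(12.2²/72 + 15.7²/14) = 4.4355
df = 16.19 → 16 (Welch–Satterthwaite, rounded down)
t* = 2.921

CI: -37.00 ± 2.921 · 4.4355 = -37.00 ± 12.96 = (-49.96, -24.04)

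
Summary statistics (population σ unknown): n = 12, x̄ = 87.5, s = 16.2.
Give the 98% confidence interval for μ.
(74.79, 100.21)

t-interval (σ unknown):
df = n - 1 = 11
t* = 2.718 for 98% confidence

Margin of error = t* · s/√n = 2.718 · 16.2/√12 = 12.71

CI: (74.79, 100.21)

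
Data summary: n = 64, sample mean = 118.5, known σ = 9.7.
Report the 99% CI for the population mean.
(115.38, 121.62)

z-interval (σ known):
z* = 2.576 for 99% confidence

Margin of error = z* · σ/√n = 2.576 · 9.7/√64 = 3.12

CI: (118.5 - 3.12, 118.5 + 3.12) = (115.38, 121.62)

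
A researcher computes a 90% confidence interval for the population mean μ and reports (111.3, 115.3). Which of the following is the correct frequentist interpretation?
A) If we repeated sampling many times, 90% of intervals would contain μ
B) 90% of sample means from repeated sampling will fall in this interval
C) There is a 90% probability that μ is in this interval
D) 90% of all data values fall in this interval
A

A) Correct — this is the frequentist long-run coverage interpretation.
B) Wrong — coverage applies to intervals containing μ, not to future x̄ values.
C) Wrong — μ is fixed; the randomness lives in the interval, not in μ.
D) Wrong — a CI is about the parameter μ, not individual data values.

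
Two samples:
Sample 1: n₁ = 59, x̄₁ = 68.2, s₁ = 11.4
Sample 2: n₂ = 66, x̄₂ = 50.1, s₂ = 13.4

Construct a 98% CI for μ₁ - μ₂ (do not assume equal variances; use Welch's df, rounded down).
(12.87, 23.33)

Difference: x̄₁ - x̄₂ = 18.10
SE = √(s₁²/n₁ + s₂²/n₂) = √(11.4²/59 + 13.4²/66) = 2.2189
df = 122.71 → 122 (Welch–Satterthwaite, rounded down)
t* = 2.357

CI: 18.10 ± 2.357 · 2.2189 = 18.10 ± 5.23 = (12.87, 23.33)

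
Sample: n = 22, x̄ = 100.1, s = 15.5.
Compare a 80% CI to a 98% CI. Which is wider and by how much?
98% CI is wider by 7.90

df = 21
80% CI: t* = 1.323, (95.73, 104.47), width = 2 · t* · s/√n = 8.74
98% CI: t* = 2.518, (91.78, 108.42), width = 2 · t* · s/√n = 16.64

The 98% CI is wider by 16.64 - 8.74 = 7.90.
Higher confidence requires a wider interval.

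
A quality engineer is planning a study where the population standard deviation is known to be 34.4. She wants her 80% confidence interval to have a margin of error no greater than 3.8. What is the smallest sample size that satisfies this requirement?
n ≥ 135

For margin E ≤ 3.8:
n ≥ (z* · σ / E)²
n ≥ (1.282 · 34.4 / 3.8)²
n ≥ 134.69

Minimum n = 135 (rounding up)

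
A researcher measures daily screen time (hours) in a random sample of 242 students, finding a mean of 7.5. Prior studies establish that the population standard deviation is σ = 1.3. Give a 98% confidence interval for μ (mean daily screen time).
(7.31, 7.69)

z-interval (σ known):
z* = 2.326 for 98% confidence

Margin of error = z* · σ/√n = 2.326 · 1.3/√242 = 0.19

CI: (7.5 - 0.19, 7.5 + 0.19) = (7.31, 7.69)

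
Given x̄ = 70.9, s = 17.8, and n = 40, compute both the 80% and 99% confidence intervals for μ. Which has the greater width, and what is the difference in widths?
99% CI is wider by 7.90

df = 39
80% CI: t* = 1.304, (67.23, 74.57), width = 2 · t* · s/√n = 7.34
99% CI: t* = 2.708, (63.28, 78.52), width = 2 · t* · s/√n = 15.24

The 99% CI is wider by 15.24 - 7.34 = 7.90.
Higher confidence requires a wider interval.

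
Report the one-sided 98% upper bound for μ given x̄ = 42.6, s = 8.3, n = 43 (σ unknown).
μ ≤ 45.28

Upper bound (one-sided):
t* = 2.120 (one-sided for 98%)
Upper bound = x̄ + t* · s/√n = 42.6 + 2.120 · 8.3/√43 = 45.28

We are 98% confident that μ ≤ 45.28.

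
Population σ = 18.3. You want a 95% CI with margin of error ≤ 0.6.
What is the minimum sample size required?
n ≥ 3574

For margin E ≤ 0.6:
n ≥ (z* · σ / E)²
n ≥ (1.960 · 18.3 / 0.6)²
n ≥ 3573.65

Minimum n = 3574 (rounding up)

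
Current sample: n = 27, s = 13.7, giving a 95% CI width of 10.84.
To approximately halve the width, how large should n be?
n ≈ 108

CI width ∝ 1/√n
To reduce width by factor 2, need √n to grow by 2 → need 2² = 4 times as many samples.

Current: n = 27, width = 10.84
New: n = 108, width ≈ 5.23

Width reduced by factor of 10.84/5.23 = 2.07.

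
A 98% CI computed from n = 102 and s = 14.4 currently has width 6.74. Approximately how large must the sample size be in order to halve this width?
n ≈ 408

CI width ∝ 1/√n
To reduce width by factor 2, need √n to grow by 2 → need 2² = 4 times as many samples.

Current: n = 102, width = 6.74
New: n = 408, width ≈ 3.33

Width reduced by factor of 6.74/3.33 = 2.02.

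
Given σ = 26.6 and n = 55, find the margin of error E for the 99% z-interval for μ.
Margin of error = 9.24

Margin of error = z* · σ/√n
= 2.576 · 26.6/√55
= 2.576 · 26.6/7.4162
= 9.24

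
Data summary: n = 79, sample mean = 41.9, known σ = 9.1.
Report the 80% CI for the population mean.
(40.59, 43.21)

z-interval (σ known):
z* = 1.282 for 80% confidence

Margin of error = z* · σ/√n = 1.282 · 9.1/√79 = 1.31

CI: (41.9 - 1.31, 41.9 + 1.31) = (40.59, 43.21)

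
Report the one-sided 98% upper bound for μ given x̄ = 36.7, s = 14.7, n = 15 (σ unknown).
μ ≤ 45.29

Upper bound (one-sided):
t* = 2.264 (one-sided for 98%)
Upper bound = x̄ + t* · s/√n = 36.7 + 2.264 · 14.7/√15 = 45.29

We are 98% confident that μ ≤ 45.29.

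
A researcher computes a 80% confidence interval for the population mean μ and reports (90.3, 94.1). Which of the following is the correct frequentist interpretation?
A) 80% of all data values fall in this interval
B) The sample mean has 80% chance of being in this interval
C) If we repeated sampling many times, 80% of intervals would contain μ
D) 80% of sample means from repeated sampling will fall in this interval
C

A) Wrong — a CI is about the parameter μ, not individual data values.
B) Wrong — x̄ is observed and sits in the interval by construction.
C) Correct — this is the frequentist long-run coverage interpretation.
D) Wrong — coverage applies to intervals containing μ, not to future x̄ values.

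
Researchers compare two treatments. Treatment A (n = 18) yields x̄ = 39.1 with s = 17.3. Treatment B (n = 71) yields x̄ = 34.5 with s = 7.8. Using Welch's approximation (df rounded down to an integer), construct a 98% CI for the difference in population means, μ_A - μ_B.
(-6.07, 15.27)

Difference: x̄₁ - x̄₂ = 4.60
SE = √(s₁²/n₁ + s₂²/n₂) = √(17.3²/18 + 7.8²/71) = 4.1814
df = 18.79 → 18 (Welch–Satterthwaite, rounded down)
t* = 2.552

CI: 4.60 ± 2.552 · 4.1814 = 4.60 ± 10.67 = (-6.07, 15.27)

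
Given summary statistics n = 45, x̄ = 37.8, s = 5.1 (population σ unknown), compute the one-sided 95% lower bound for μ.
μ ≥ 36.52

Lower bound (one-sided):
t* = 1.680 (one-sided for 95%)
Lower bound = x̄ - t* · s/√n = 37.8 - 1.680 · 5.1/√45 = 36.52

We are 95% confident that μ ≥ 36.52.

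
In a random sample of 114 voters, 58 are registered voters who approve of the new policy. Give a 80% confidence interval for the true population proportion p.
(0.449, 0.569)

Proportion CI:
p̂ = 58/114 = 0.50877
SE = √(p̂(1-p̂)/n) = √(0.50877 · 0.49123 / 114) = 0.04682

z* = 1.282
Margin = z* · SE = 1.282 · 0.04682 = 0.0600

CI: 0.50877 ± 0.0600 = (0.449, 0.569)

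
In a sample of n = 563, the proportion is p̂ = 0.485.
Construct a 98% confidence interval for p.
(0.436, 0.534)

Proportion CI:
SE = √(p̂(1-p̂)/n) = √(0.485 · 0.515 / 563) = 0.02106

z* = 2.326
Margin = z* · SE = 2.326 · 0.02106 = 0.0490

CI: 0.485 ± 0.0490 = (0.436, 0.534)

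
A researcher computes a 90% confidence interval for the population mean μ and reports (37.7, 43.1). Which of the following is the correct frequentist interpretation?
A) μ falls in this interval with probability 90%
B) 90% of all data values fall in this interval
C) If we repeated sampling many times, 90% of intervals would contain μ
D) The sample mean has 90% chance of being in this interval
C

A) Wrong — μ is fixed; the randomness lives in the interval, not in μ.
B) Wrong — a CI is about the parameter μ, not individual data values.
C) Correct — this is the frequentist long-run coverage interpretation.
D) Wrong — x̄ is observed and sits in the interval by construction.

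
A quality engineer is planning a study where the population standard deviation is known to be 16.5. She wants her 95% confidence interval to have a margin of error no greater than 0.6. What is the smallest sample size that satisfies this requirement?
n ≥ 2906

For margin E ≤ 0.6:
n ≥ (z* · σ / E)²
n ≥ (1.960 · 16.5 / 0.6)²
n ≥ 2905.21

Minimum n = 2906 (rounding up)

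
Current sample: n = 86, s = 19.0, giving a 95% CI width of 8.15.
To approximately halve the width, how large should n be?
n ≈ 344

CI width ∝ 1/√n
To reduce width by factor 2, need √n to grow by 2 → need 2² = 4 times as many samples.

Current: n = 86, width = 8.15
New: n = 344, width ≈ 4.03

Width reduced by factor of 8.15/4.03 = 2.02.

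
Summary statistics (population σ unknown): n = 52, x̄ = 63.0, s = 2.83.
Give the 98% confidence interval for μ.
(62.06, 63.94)

t-interval (σ unknown):
df = n - 1 = 51
t* = 2.402 for 98% confidence

Margin of error = t* · s/√n = 2.402 · 2.83/√52 = 0.94

CI: (62.06, 63.94)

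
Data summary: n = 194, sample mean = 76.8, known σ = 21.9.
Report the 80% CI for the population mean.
(74.78, 78.82)

z-interval (σ known):
z* = 1.282 for 80% confidence

Margin of error = z* · σ/√n = 1.282 · 21.9/√194 = 2.02

CI: (76.8 - 2.02, 76.8 + 2.02) = (74.78, 78.82)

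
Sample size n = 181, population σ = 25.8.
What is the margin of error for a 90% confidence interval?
Margin of error = 3.15

Margin of error = z* · σ/√n
= 1.645 · 25.8/√181
= 1.645 · 25.8/13.4536
= 3.15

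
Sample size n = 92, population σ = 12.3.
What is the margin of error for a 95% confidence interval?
Margin of error = 2.51

Margin of error = z* · σ/√n
= 1.960 · 12.3/√92
= 1.960 · 12.3/9.5917
= 2.51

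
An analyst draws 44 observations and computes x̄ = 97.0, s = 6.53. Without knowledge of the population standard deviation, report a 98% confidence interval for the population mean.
(94.62, 99.38)

t-interval (σ unknown):
df = n - 1 = 43
t* = 2.416 for 98% confidence

Margin of error = t* · s/√n = 2.416 · 6.53/√44 = 2.38

CI: (94.62, 99.38)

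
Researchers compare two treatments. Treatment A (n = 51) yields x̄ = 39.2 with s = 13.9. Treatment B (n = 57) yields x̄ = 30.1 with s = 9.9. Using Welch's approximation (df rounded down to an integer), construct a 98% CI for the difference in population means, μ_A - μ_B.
(3.54, 14.66)

Difference: x̄₁ - x̄₂ = 9.10
SE = √(s₁²/n₁ + s₂²/n₂) = √(13.9²/51 + 9.9²/57) = 2.3469
df = 89.27 → 89 (Welch–Satterthwaite, rounded down)
t* = 2.369

CI: 9.10 ± 2.369 · 2.3469 = 9.10 ± 5.56 = (3.54, 14.66)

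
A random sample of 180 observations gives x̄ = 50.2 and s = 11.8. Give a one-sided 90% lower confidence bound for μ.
μ ≥ 49.07

Lower bound (one-sided):
t* = 1.286 (one-sided for 90%)
Lower bound = x̄ - t* · s/√n = 50.2 - 1.286 · 11.8/√180 = 49.07

We are 90% confident that μ ≥ 49.07.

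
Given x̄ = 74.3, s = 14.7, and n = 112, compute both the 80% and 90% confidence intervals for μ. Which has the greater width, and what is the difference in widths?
90% CI is wider by 1.03

df = 111
80% CI: t* = 1.289, (72.51, 76.09), width = 2 · t* · s/√n = 3.58
90% CI: t* = 1.659, (72.00, 76.60), width = 2 · t* · s/√n = 4.61

The 90% CI is wider by 4.61 - 3.58 = 1.03.
Higher confidence requires a wider interval.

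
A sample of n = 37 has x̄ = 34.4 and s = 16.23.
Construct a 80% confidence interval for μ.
(30.92, 37.88)

t-interval (σ unknown):
df = n - 1 = 36
t* = 1.306 for 80% confidence

Margin of error = t* · s/√n = 1.306 · 16.23/√37 = 3.48

CI: (30.92, 37.88)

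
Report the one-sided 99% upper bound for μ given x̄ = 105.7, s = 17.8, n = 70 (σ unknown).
μ ≤ 110.77

Upper bound (one-sided):
t* = 2.382 (one-sided for 99%)
Upper bound = x̄ + t* · s/√n = 105.7 + 2.382 · 17.8/√70 = 110.77

We are 99% confident that μ ≤ 110.77.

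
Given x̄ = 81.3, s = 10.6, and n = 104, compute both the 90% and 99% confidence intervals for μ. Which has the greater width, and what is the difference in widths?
99% CI is wider by 2.00

df = 103
90% CI: t* = 1.660, (79.57, 83.03), width = 2 · t* · s/√n = 3.45
99% CI: t* = 2.624, (78.57, 84.03), width = 2 · t* · s/√n = 5.45

The 99% CI is wider by 5.45 - 3.45 = 2.00.
Higher confidence requires a wider interval.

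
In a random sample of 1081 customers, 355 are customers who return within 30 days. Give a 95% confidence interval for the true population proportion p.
(0.300, 0.356)

Proportion CI:
p̂ = 355/1081 = 0.32840
SE = √(p̂(1-p̂)/n) = √(0.32840 · 0.67160 / 1081) = 0.01428

z* = 1.960
Margin = z* · SE = 1.960 · 0.01428 = 0.0280

CI: 0.32840 ± 0.0280 = (0.300, 0.356)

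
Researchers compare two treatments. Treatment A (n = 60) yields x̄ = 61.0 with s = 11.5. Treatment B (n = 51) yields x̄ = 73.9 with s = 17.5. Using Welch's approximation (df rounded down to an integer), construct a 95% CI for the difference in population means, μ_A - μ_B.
(-18.60, -7.20)

Difference: x̄₁ - x̄₂ = -12.90
SE = √(s₁²/n₁ + s₂²/n₂) = √(11.5²/60 + 17.5²/51) = 2.8651
df = 83.87 → 83 (Welch–Satterthwaite, rounded down)
t* = 1.989

CI: -12.90 ± 1.989 · 2.8651 = -12.90 ± 5.70 = (-18.60, -7.20)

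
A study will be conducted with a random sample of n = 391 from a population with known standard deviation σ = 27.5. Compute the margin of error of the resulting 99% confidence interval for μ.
Margin of error = 3.58

Margin of error = z* · σ/√n
= 2.576 · 27.5/√391
= 2.576 · 27.5/19.7737
= 3.58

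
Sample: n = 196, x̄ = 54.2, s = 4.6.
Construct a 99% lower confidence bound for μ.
μ ≥ 53.43

Lower bound (one-sided):
t* = 2.346 (one-sided for 99%)
Lower bound = x̄ - t* · s/√n = 54.2 - 2.346 · 4.6/√196 = 53.43

We are 99% confident that μ ≥ 53.43.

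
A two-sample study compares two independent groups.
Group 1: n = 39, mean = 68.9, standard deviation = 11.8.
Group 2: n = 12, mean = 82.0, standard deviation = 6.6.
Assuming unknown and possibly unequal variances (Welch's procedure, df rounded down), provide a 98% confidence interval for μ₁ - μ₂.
(-19.66, -6.54)

Difference: x̄₁ - x̄₂ = -13.10
SE = √(s₁²/n₁ + s₂²/n₂) = √(11.8²/39 + 6.6²/12) = 2.6833
df = 33.81 → 33 (Welch–Satterthwaite, rounded down)
t* = 2.445

CI: -13.10 ± 2.445 · 2.6833 = -13.10 ± 6.56 = (-19.66, -6.54)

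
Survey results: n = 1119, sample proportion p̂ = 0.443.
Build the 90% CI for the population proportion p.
(0.419, 0.467)

Proportion CI:
SE = √(p̂(1-p̂)/n) = √(0.443 · 0.557 / 1119) = 0.01485

z* = 1.645
Margin = z* · SE = 1.645 · 0.01485 = 0.0244

CI: 0.443 ± 0.0244 = (0.419, 0.467)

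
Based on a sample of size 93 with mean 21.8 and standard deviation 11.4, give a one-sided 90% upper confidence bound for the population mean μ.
μ ≤ 23.33

Upper bound (one-sided):
t* = 1.291 (one-sided for 90%)
Upper bound = x̄ + t* · s/√n = 21.8 + 1.291 · 11.4/√93 = 23.33

We are 90% confident that μ ≤ 23.33.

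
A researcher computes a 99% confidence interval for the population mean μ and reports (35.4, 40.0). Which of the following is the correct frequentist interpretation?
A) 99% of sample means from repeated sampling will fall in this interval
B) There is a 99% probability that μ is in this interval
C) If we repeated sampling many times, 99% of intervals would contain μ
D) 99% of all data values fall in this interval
C

A) Wrong — coverage applies to intervals containing μ, not to future x̄ values.
B) Wrong — μ is fixed; the randomness lives in the interval, not in μ.
C) Correct — this is the frequentist long-run coverage interpretation.
D) Wrong — a CI is about the parameter μ, not individual data values.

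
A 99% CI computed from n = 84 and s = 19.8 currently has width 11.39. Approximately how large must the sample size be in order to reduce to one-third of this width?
n ≈ 756

CI width ∝ 1/√n
To reduce width by factor 3, need √n to grow by 3 → need 3² = 9 times as many samples.

Current: n = 84, width = 11.39
New: n = 756, width ≈ 3.72

Width reduced by factor of 11.39/3.72 = 3.06.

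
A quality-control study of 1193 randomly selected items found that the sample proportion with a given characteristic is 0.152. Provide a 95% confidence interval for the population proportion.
(0.132, 0.172)

Proportion CI:
SE = √(p̂(1-p̂)/n) = √(0.152 · 0.848 / 1193) = 0.01039

z* = 1.960
Margin = z* · SE = 1.960 · 0.01039 = 0.0204

CI: 0.152 ± 0.0204 = (0.132, 0.172)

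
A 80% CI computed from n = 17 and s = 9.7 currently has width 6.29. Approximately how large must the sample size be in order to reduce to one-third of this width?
n ≈ 153

CI width ∝ 1/√n
To reduce width by factor 3, need √n to grow by 3 → need 3² = 9 times as many samples.

Current: n = 17, width = 6.29
New: n = 153, width ≈ 2.02

Width reduced by factor of 6.29/2.02 = 3.11.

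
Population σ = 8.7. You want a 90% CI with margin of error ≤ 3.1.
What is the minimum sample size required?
n ≥ 22

For margin E ≤ 3.1:
n ≥ (z* · σ / E)²
n ≥ (1.645 · 8.7 / 3.1)²
n ≥ 21.31

Minimum n = 22 (rounding up)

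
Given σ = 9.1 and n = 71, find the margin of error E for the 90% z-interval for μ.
Margin of error = 1.78

Margin of error = z* · σ/√n
= 1.645 · 9.1/√71
= 1.645 · 9.1/8.4261
= 1.78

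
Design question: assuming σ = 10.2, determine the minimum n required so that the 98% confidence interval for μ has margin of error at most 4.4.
n ≥ 30

For margin E ≤ 4.4:
n ≥ (z* · σ / E)²
n ≥ (2.326 · 10.2 / 4.4)²
n ≥ 29.07

Minimum n = 30 (rounding up)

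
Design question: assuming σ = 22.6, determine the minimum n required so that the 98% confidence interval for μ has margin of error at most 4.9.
n ≥ 116

For margin E ≤ 4.9:
n ≥ (z* · σ / E)²
n ≥ (2.326 · 22.6 / 4.9)²
n ≥ 115.09

Minimum n = 116 (rounding up)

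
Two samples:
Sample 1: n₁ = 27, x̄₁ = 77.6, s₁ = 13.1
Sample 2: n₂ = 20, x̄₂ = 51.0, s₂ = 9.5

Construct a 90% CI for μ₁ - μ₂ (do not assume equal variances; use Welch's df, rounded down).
(21.06, 32.14)

Difference: x̄₁ - x̄₂ = 26.60
SE = √(s₁²/n₁ + s₂²/n₂) = √(13.1²/27 + 9.5²/20) = 3.2967
df = 44.99 → 44 (Welch–Satterthwaite, rounded down)
t* = 1.680

CI: 26.60 ± 1.680 · 3.2967 = 26.60 ± 5.54 = (21.06, 32.14)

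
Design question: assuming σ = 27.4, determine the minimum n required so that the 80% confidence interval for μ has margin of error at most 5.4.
n ≥ 43

For margin E ≤ 5.4:
n ≥ (z* · σ / E)²
n ≥ (1.282 · 27.4 / 5.4)²
n ≥ 42.31

Minimum n = 43 (rounding up)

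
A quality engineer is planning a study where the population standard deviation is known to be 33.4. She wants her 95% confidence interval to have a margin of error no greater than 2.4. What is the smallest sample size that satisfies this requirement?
n ≥ 745

For margin E ≤ 2.4:
n ≥ (z* · σ / E)²
n ≥ (1.960 · 33.4 / 2.4)²
n ≥ 744.02

Minimum n = 745 (rounding up)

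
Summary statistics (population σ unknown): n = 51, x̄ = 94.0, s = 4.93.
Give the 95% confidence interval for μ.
(92.61, 95.39)

t-interval (σ unknown):
df = n - 1 = 50
t* = 2.009 for 95% confidence

Margin of error = t* · s/√n = 2.009 · 4.93/√51 = 1.39

CI: (92.61, 95.39)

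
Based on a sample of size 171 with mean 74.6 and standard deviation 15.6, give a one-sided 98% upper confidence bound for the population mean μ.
μ ≤ 77.07

Upper bound (one-sided):
t* = 2.070 (one-sided for 98%)
Upper bound = x̄ + t* · s/√n = 74.6 + 2.070 · 15.6/√171 = 77.07

We are 98% confident that μ ≤ 77.07.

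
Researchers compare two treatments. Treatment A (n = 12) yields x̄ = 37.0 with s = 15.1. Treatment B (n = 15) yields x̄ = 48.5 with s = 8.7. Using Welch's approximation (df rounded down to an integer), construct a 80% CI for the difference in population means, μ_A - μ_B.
(-18.06, -4.94)

Difference: x̄₁ - x̄₂ = -11.50
SE = √(s₁²/n₁ + s₂²/n₂) = √(15.1²/12 + 8.7²/15) = 4.9038
df = 16.69 → 16 (Welch–Satterthwaite, rounded down)
t* = 1.337

CI: -11.50 ± 1.337 · 4.9038 = -11.50 ± 6.56 = (-18.06, -4.94)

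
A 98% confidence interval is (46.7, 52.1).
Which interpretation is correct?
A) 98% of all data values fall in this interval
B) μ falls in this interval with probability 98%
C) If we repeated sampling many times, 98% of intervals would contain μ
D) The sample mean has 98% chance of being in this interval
C

A) Wrong — a CI is about the parameter μ, not individual data values.
B) Wrong — μ is fixed; the randomness lives in the interval, not in μ.
C) Correct — this is the frequentist long-run coverage interpretation.
D) Wrong — x̄ is observed and sits in the interval by construction.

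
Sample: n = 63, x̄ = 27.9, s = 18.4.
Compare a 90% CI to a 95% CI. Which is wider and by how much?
95% CI is wider by 1.53

df = 62
90% CI: t* = 1.670, (24.03, 31.77), width = 2 · t* · s/√n = 7.74
95% CI: t* = 1.999, (23.27, 32.53), width = 2 · t* · s/√n = 9.27

The 95% CI is wider by 9.27 - 7.74 = 1.53.
Higher confidence requires a wider interval.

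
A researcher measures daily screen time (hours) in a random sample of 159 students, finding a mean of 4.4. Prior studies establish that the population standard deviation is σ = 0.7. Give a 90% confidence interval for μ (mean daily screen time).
(4.31, 4.49)

z-interval (σ known):
z* = 1.645 for 90% confidence

Margin of error = z* · σ/√n = 1.645 · 0.7/√159 = 0.09

CI: (4.4 - 0.09, 4.4 + 0.09) = (4.31, 4.49)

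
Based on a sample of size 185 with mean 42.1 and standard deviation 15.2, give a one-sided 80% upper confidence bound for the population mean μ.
μ ≤ 43.04

Upper bound (one-sided):
t* = 0.844 (one-sided for 80%)
Upper bound = x̄ + t* · s/√n = 42.1 + 0.844 · 15.2/√185 = 43.04

We are 80% confident that μ ≤ 43.04.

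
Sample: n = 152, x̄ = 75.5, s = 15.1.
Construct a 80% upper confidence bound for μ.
μ ≤ 76.53

Upper bound (one-sided):
t* = 0.844 (one-sided for 80%)
Upper bound = x̄ + t* · s/√n = 75.5 + 0.844 · 15.1/√152 = 76.53

We are 80% confident that μ ≤ 76.53.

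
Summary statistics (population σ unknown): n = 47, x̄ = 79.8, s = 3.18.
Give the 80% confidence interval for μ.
(79.20, 80.40)

t-interval (σ unknown):
df = n - 1 = 46
t* = 1.300 for 80% confidence

Margin of error = t* · s/√n = 1.300 · 3.18/√47 = 0.60

CI: (79.20, 80.40)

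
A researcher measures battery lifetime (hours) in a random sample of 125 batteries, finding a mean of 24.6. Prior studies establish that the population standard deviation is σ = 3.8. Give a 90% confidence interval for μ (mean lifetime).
(24.04, 25.16)

z-interval (σ known):
z* = 1.645 for 90% confidence

Margin of error = z* · σ/√n = 1.645 · 3.8/√125 = 0.56

CI: (24.6 - 0.56, 24.6 + 0.56) = (24.04, 25.16)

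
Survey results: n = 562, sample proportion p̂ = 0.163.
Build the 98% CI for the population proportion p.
(0.127, 0.199)

Proportion CI:
SE = √(p̂(1-p̂)/n) = √(0.163 · 0.837 / 562) = 0.01558

z* = 2.326
Margin = z* · SE = 2.326 · 0.01558 = 0.0362

CI: 0.163 ± 0.0362 = (0.127, 0.199)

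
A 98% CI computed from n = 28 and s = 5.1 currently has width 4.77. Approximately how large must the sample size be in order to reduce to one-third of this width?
n ≈ 252

CI width ∝ 1/√n
To reduce width by factor 3, need √n to grow by 3 → need 3² = 9 times as many samples.

Current: n = 28, width = 4.77
New: n = 252, width ≈ 1.50

Width reduced by factor of 4.77/1.50 = 3.18.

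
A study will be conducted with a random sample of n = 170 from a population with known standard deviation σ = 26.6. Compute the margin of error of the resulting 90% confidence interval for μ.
Margin of error = 3.36

Margin of error = z* · σ/√n
= 1.645 · 26.6/√170
= 1.645 · 26.6/13.0384
= 3.36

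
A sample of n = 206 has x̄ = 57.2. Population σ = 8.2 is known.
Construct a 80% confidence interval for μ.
(56.47, 57.93)

z-interval (σ known):
z* = 1.282 for 80% confidence

Margin of error = z* · σ/√n = 1.282 · 8.2/√206 = 0.73

CI: (57.2 - 0.73, 57.2 + 0.73) = (56.47, 57.93)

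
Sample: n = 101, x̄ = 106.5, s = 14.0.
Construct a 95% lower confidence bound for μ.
μ ≥ 104.19

Lower bound (one-sided):
t* = 1.660 (one-sided for 95%)
Lower bound = x̄ - t* · s/√n = 106.5 - 1.660 · 14.0/√101 = 104.19

We are 95% confident that μ ≥ 104.19.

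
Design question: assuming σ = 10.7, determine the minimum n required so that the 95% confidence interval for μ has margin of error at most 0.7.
n ≥ 898

For margin E ≤ 0.7:
n ≥ (z* · σ / E)²
n ≥ (1.960 · 10.7 / 0.7)²
n ≥ 897.60

Minimum n = 898 (rounding up)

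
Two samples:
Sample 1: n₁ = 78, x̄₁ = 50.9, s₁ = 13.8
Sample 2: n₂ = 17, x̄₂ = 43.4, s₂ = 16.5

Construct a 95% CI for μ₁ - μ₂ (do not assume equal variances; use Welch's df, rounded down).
(-1.44, 16.44)

Difference: x̄₁ - x̄₂ = 7.50
SE = √(s₁²/n₁ + s₂²/n₂) = √(13.8²/78 + 16.5²/17) = 4.2961
df = 21.15 → 21 (Welch–Satterthwaite, rounded down)
t* = 2.080

CI: 7.50 ± 2.080 · 4.2961 = 7.50 ± 8.94 = (-1.44, 16.44)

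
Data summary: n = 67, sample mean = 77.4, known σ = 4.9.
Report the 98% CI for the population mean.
(76.01, 78.79)

z-interval (σ known):
z* = 2.326 for 98% confidence

Margin of error = z* · σ/√n = 2.326 · 4.9/√67 = 1.39

CI: (77.4 - 1.39, 77.4 + 1.39) = (76.01, 78.79)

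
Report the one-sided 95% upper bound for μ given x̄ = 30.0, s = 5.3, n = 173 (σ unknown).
μ ≤ 30.67

Upper bound (one-sided):
t* = 1.654 (one-sided for 95%)
Upper bound = x̄ + t* · s/√n = 30.0 + 1.654 · 5.3/√173 = 30.67

We are 95% confident that μ ≤ 30.67.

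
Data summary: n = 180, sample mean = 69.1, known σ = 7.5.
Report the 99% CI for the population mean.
(67.66, 70.54)

z-interval (σ known):
z* = 2.576 for 99% confidence

Margin of error = z* · σ/√n = 2.576 · 7.5/√180 = 1.44

CI: (69.1 - 1.44, 69.1 + 1.44) = (67.66, 70.54)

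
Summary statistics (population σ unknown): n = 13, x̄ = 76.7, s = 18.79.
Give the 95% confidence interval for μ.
(65.34, 88.06)

t-interval (σ unknown):
df = n - 1 = 12
t* = 2.179 for 95% confidence

Margin of error = t* · s/√n = 2.179 · 18.79/√13 = 11.36

CI: (65.34, 88.06)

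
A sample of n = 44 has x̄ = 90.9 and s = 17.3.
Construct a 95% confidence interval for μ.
(85.64, 96.16)

t-interval (σ unknown):
df = n - 1 = 43
t* = 2.017 for 95% confidence

Margin of error = t* · s/√n = 2.017 · 17.3/√44 = 5.26

CI: (85.64, 96.16)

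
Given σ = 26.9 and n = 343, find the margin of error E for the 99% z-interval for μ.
Margin of error = 3.74

Margin of error = z* · σ/√n
= 2.576 · 26.9/√343
= 2.576 · 26.9/18.5203
= 3.74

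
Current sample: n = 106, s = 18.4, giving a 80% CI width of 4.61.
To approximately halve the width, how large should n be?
n ≈ 424

CI width ∝ 1/√n
To reduce width by factor 2, need √n to grow by 2 → need 2² = 4 times as many samples.

Current: n = 106, width = 4.61
New: n = 424, width ≈ 2.29

Width reduced by factor of 4.61/2.29 = 2.01.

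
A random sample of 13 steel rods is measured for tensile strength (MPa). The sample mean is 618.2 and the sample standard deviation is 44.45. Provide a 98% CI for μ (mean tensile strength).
(585.15, 651.25)

t-interval (σ unknown):
df = n - 1 = 12
t* = 2.681 for 98% confidence

Margin of error = t* · s/√n = 2.681 · 44.45/√13 = 33.05

CI: (585.15, 651.25)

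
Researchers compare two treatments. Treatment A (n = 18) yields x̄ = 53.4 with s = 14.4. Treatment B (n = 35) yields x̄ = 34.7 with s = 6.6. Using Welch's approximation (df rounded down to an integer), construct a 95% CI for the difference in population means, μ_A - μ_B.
(11.25, 26.15)

Difference: x̄₁ - x̄₂ = 18.70
SE = √(s₁²/n₁ + s₂²/n₂) = √(14.4²/18 + 6.6²/35) = 3.5728
df = 20.75 → 20 (Welch–Satterthwaite, rounded down)
t* = 2.086

CI: 18.70 ± 2.086 · 3.5728 = 18.70 ± 7.45 = (11.25, 26.15)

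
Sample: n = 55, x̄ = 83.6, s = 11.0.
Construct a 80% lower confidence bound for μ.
μ ≥ 82.34

Lower bound (one-sided):
t* = 0.848 (one-sided for 80%)
Lower bound = x̄ - t* · s/√n = 83.6 - 0.848 · 11.0/√55 = 82.34

We are 80% confident that μ ≥ 82.34.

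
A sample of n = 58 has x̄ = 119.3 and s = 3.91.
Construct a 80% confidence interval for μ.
(118.63, 119.97)

t-interval (σ unknown):
df = n - 1 = 57
t* = 1.297 for 80% confidence

Margin of error = t* · s/√n = 1.297 · 3.91/√58 = 0.67

CI: (118.63, 119.97)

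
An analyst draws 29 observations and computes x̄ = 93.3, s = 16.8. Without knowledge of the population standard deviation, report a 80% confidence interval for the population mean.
(89.20, 97.40)

t-interval (σ unknown):
df = n - 1 = 28
t* = 1.313 for 80% confidence

Margin of error = t* · s/√n = 1.313 · 16.8/√29 = 4.10

CI: (89.20, 97.40)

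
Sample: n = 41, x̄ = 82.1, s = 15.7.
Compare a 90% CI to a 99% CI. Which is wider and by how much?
99% CI is wider by 5.00

df = 40
90% CI: t* = 1.684, (77.97, 86.23), width = 2 · t* · s/√n = 8.26
99% CI: t* = 2.704, (75.47, 88.73), width = 2 · t* · s/√n = 13.26

The 99% CI is wider by 13.26 - 8.26 = 5.00.
Higher confidence requires a wider interval.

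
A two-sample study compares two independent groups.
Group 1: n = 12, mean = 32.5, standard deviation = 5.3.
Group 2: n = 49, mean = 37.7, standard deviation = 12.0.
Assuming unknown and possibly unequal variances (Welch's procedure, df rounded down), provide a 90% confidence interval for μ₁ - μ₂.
(-9.07, -1.33)

Difference: x̄₁ - x̄₂ = -5.20
SE = √(s₁²/n₁ + s₂²/n₂) = √(5.3²/12 + 12.0²/49) = 2.2977
df = 41.11 → 41 (Welch–Satterthwaite, rounded down)
t* = 1.683

CI: -5.20 ± 1.683 · 2.2977 = -5.20 ± 3.87 = (-9.07, -1.33)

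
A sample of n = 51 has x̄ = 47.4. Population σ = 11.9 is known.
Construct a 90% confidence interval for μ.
(44.66, 50.14)

z-interval (σ known):
z* = 1.645 for 90% confidence

Margin of error = z* · σ/√n = 1.645 · 11.9/√51 = 2.74

CI: (47.4 - 2.74, 47.4 + 2.74) = (44.66, 50.14)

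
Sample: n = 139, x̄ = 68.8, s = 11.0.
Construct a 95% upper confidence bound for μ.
μ ≤ 70.35

Upper bound (one-sided):
t* = 1.656 (one-sided for 95%)
Upper bound = x̄ + t* · s/√n = 68.8 + 1.656 · 11.0/√139 = 70.35

We are 95% confident that μ ≤ 70.35.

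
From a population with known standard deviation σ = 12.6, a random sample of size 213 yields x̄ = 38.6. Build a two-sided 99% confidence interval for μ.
(36.38, 40.82)

z-interval (σ known):
z* = 2.576 for 99% confidence

Margin of error = z* · σ/√n = 2.576 · 12.6/√213 = 2.22

CI: (38.6 - 2.22, 38.6 + 2.22) = (36.38, 40.82)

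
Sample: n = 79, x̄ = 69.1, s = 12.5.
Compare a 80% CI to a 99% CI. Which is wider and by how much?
99% CI is wider by 3.80

df = 78
80% CI: t* = 1.292, (67.28, 70.92), width = 2 · t* · s/√n = 3.63
99% CI: t* = 2.640, (65.39, 72.81), width = 2 · t* · s/√n = 7.43

The 99% CI is wider by 7.43 - 3.63 = 3.80.
Higher confidence requires a wider interval.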